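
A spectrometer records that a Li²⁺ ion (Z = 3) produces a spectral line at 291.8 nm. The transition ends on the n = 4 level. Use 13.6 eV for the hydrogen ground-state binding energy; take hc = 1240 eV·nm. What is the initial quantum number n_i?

n_i = 6

The photon energy is ΔE = hc/λ = 1240 / 291.8 = 4.249 eV.
With Z = 3, ΔE = 122.4 × (1/n_f² − 1/n_i²), so 1/n_f² − 1/n_i² = 0.03472.
With n_f = 4: 1/n_i² = 1/16 − 0.03472 = 0.02778, so n_i ≈ 6.00.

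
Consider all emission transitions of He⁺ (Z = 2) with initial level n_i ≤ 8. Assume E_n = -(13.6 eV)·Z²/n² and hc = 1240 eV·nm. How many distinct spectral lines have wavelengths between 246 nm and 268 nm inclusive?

1

Enumerate all n_i → n_f pairs with 1 ≤ n_f < n_i ≤ 8 and compute λ = 1240 / [13.6·4·(1/n_f² − 1/n_i²)].
Lines falling in [246, 268] nm: 7→3 (251.3 nm).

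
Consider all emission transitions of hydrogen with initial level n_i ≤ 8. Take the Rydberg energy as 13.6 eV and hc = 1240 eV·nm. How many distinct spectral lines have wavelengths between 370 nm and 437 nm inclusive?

Enumerate all n_i → n_f pairs with 1 ≤ n_f < n_i ≤ 8 and compute λ = 1240 / [13.6·1·(1/n_f² − 1/n_i²)].
Lines falling in [370, 437] nm: 8→2 (389.0 nm), 7→2 (397.1 nm), 6→2 (410.3 nm), 5→2 (434.2 nm).

4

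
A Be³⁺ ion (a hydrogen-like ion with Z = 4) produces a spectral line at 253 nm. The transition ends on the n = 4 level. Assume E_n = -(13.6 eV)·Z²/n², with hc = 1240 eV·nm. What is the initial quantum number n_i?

n_i = 5

The photon energy is ΔE = hc/λ = 1240 / 253 = 4.901 eV.
With Z = 4, ΔE = 217.6 × (1/n_f² − 1/n_i²), so 1/n_f² − 1/n_i² = 0.02252.
With n_f = 4: 1/n_i² = 1/16 − 0.02252 = 0.03998, so n_i ≈ 5.00.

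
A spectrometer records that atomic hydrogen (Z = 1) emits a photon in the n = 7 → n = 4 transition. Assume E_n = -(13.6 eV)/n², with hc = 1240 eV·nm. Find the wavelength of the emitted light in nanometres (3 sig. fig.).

2170 nm

ΔE = 13.60 × (1/4² − 1/7²) = 13.60 × 0.04209 = 0.5724 eV.
λ = hc/ΔE = 1240 / 0.5724 = 2170 nm.
This line belongs to the Brackett series.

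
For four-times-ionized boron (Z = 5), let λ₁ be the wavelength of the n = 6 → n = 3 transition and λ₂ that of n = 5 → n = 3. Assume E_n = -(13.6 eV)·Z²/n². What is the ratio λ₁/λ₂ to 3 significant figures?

0.853

λ ∝ 1/ΔE ∝ 1/(1/n_f² − 1/n_i²), and the Z² and hc factors cancel in the ratio.
λ₁/λ₂ = (1/3² − 1/5²)/(1/3² − 1/6²) = 0.07111/0.08333 = 0.853.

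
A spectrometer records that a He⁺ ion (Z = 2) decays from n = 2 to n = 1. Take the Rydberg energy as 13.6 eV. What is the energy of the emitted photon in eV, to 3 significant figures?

The Bohr energies scale as Z², so for Z = 2: E_n = −54.40/n² eV.
E_2 = −54.40/4 = −13.60 eV and E_1 = −54.40/1 = −54.40 eV.
The photon energy is |E_2 − E_1| = 40.8 eV.

40.8 eV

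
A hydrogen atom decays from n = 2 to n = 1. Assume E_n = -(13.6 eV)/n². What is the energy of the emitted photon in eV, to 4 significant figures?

E_2 = −13.60/4 = −3.400 eV and E_1 = −13.60/1 = −13.60 eV.
The photon energy is |E_2 − E_1| = 10.20 eV.

10.20 eV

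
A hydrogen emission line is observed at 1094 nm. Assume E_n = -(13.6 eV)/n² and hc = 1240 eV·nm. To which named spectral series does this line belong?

Paschen

ΔE = 1240/1094 = 1.133 eV.
This matches 13.6 × (1/3² − 1/6²), so n_f = 3: the Paschen series.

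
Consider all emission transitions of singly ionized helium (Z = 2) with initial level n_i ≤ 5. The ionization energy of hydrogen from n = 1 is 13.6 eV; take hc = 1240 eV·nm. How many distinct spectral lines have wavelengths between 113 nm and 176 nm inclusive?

Enumerate all n_i → n_f pairs with 1 ≤ n_f < n_i ≤ 5 and compute λ = 1240 / [13.6·4·(1/n_f² − 1/n_i²)].
Lines falling in [113, 176] nm: 4→2 (121.6 nm), 3→2 (164.1 nm).

2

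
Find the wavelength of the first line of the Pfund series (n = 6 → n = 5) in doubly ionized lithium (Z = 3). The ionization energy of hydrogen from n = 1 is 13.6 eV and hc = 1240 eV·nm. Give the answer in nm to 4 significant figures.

The Pfund series terminates on n_f = 5; the first line has n_i = 5+1 = 6.
ΔE = 122.4 × (1/5² − 1/6²) = 1.496 eV.
λ = 1240 / 1.496 = 828.9 nm.

828.9 nm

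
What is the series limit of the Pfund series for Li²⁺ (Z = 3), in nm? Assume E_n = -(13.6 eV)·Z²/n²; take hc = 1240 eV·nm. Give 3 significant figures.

The Pfund series has lower level n_f = 5; the series limit corresponds to n_i → ∞.
ΔE_max = 13.6 × 9 / 5² = 4.896 eV.
λ_min = 1240 / 4.896 = 253 nm.

253 nm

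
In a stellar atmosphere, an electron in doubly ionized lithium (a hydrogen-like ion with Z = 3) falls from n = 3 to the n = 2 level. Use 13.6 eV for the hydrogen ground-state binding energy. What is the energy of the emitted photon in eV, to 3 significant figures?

17.0 eV

The Bohr energies scale as Z², so for Z = 3: E_n = −122.4/n² eV.
E_3 = −122.4/9 = −13.60 eV and E_2 = −122.4/4 = −30.60 eV.
The photon energy is |E_3 − E_2| = 17.0 eV.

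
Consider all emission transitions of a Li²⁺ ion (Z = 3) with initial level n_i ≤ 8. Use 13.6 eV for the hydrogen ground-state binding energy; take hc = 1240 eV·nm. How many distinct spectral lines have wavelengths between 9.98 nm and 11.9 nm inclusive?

Enumerate all n_i → n_f pairs with 1 ≤ n_f < n_i ≤ 8 and compute λ = 1240 / [13.6·9·(1/n_f² − 1/n_i²)].
Lines falling in [9.98, 11.9] nm: 8→1 (10.29 nm), 7→1 (10.34 nm), 6→1 (10.42 nm), 5→1 (10.55 nm), 4→1 (10.81 nm), 3→1 (11.40 nm).

6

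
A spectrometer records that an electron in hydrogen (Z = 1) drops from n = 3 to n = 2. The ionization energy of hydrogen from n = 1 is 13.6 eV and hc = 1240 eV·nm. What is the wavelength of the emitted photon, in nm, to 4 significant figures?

656.5 nm

ΔE = 13.60 × (1/2² − 1/3²) = 13.60 × 0.1389 = 1.889 eV.
λ = hc/ΔE = 1240 / 1.889 = 656.5 nm.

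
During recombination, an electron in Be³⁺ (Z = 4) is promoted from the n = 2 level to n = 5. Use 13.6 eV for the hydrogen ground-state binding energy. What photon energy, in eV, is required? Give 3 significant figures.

The Bohr energies scale as Z², so for Z = 4: E_n = −217.6/n² eV.
E_5 = −217.6/25 = −8.704 eV and E_2 = −217.6/4 = −54.40 eV.
The photon energy is |E_5 − E_2| = 45.7 eV.

45.7 eV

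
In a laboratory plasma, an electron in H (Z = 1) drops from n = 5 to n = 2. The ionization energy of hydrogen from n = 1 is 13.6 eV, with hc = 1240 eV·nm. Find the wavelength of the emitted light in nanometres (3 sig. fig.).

ΔE = 13.60 × (1/2² − 1/5²) = 13.60 × 0.2100 = 2.856 eV.
λ = hc/ΔE = 1240 / 2.856 = 434 nm.
This line belongs to the Balmer series.

434 nm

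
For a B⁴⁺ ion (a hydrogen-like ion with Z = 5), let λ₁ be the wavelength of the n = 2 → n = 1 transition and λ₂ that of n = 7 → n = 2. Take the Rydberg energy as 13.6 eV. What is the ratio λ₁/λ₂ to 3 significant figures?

λ ∝ 1/ΔE ∝ 1/(1/n_f² − 1/n_i²), and the Z² and hc factors cancel in the ratio.
λ₁/λ₂ = (1/2² − 1/7²)/(1/1² − 1/2²) = 0.2296/0.7500 = 0.306.

0.306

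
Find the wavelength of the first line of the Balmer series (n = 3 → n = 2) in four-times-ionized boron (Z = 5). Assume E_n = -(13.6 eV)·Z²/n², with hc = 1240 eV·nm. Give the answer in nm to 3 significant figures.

26.3 nm

The Balmer series terminates on n_f = 2; the first line has n_i = 2+1 = 3.
ΔE = 340.0 × (1/2² − 1/3²) = 47.22 eV.
λ = 1240 / 47.22 = 26.3 nm.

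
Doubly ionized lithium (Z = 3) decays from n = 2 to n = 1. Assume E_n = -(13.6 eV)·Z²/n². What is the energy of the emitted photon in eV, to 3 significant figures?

91.8 eV

The Bohr energies scale as Z², so for Z = 3: E_n = −122.4/n² eV.
E_2 = −122.4/4 = −30.60 eV and E_1 = −122.4/1 = −122.4 eV.
The photon energy is |E_2 − E_1| = 91.8 eV.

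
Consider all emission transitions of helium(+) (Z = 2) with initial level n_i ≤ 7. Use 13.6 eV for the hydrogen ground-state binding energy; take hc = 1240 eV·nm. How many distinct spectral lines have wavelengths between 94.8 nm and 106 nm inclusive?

2

Enumerate all n_i → n_f pairs with 1 ≤ n_f < n_i ≤ 7 and compute λ = 1240 / [13.6·4·(1/n_f² − 1/n_i²)].
Lines falling in [94.8, 106] nm: 7→2 (99.28 nm), 6→2 (102.6 nm).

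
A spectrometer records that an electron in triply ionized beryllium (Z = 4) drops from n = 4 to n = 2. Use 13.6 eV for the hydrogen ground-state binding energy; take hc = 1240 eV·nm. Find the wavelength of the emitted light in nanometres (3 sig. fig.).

For Z = 4 the level energies scale as Z², so the effective Rydberg energy is 13.6 × 16 = 217.6 eV.
ΔE = 217.6 × (1/2² − 1/4²) = 217.6 × 0.1875 = 40.80 eV.
λ = hc/ΔE = 1240 / 40.80 = 30.4 nm.

30.4 nm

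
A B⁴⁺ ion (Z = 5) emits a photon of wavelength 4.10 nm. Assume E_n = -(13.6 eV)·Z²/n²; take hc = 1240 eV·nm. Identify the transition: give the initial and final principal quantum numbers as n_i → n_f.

The photon energy is ΔE = hc/λ = 1240 / 4.10 = 302.4 eV.
With Z = 5, ΔE = 340.0 × (1/n_f² − 1/n_i²), so 1/n_f² − 1/n_i² = 0.8895.
Trying n_f = 1 gives 1/n_i² = 0.1105, i.e. n_i ≈ 3; this pair matches.

n_i = 3, n_f = 1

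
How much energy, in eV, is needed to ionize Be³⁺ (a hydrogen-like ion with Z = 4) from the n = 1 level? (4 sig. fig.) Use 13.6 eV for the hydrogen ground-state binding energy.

217.6 eV

E_n = −13.6 Z²/n² = −217.6/n² eV for Z = 4.
E_1 = −217.6/1 = −217.6 eV, so ionization (to E = 0) requires 217.6 eV.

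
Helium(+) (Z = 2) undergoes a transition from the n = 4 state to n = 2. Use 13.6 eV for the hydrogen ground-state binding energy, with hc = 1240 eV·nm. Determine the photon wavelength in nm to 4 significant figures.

For Z = 2 the level energies scale as Z², so the effective Rydberg energy is 13.6 × 4 = 54.40 eV.
ΔE = 54.40 × (1/2² − 1/4²) = 54.40 × 0.1875 = 10.20 eV.
λ = hc/ΔE = 1240 / 10.20 = 121.6 nm.

121.6 nm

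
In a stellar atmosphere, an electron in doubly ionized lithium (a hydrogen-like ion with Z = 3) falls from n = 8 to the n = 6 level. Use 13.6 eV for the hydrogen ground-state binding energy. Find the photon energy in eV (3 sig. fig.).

The Bohr energies scale as Z², so for Z = 3: E_n = −122.4/n² eV.
E_8 = −122.4/64 = −1.913 eV and E_6 = −122.4/36 = −3.400 eV.
The photon energy is |E_8 − E_6| = 1.49 eV.

1.49 eV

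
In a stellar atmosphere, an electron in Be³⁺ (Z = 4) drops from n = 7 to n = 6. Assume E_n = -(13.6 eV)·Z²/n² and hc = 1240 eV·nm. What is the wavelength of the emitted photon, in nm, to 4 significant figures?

773.2 nm

For Z = 4 the level energies scale as Z², so the effective Rydberg energy is 13.6 × 16 = 217.6 eV.
ΔE = 217.6 × (1/6² − 1/7²) = 217.6 × 0.007370 = 1.604 eV.
λ = hc/ΔE = 1240 / 1.604 = 773.2 nm.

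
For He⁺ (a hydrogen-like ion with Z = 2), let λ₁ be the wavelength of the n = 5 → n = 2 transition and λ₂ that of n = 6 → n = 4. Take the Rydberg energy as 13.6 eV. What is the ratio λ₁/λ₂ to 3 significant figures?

0.165

λ ∝ 1/ΔE ∝ 1/(1/n_f² − 1/n_i²), and the Z² and hc factors cancel in the ratio.
λ₁/λ₂ = (1/4² − 1/6²)/(1/2² − 1/5²) = 0.03472/0.2100 = 0.165.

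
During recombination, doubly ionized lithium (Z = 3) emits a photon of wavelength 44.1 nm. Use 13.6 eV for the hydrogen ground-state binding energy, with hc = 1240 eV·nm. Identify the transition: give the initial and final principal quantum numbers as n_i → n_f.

The photon energy is ΔE = hc/λ = 1240 / 44.1 = 28.12 eV.
With Z = 3, ΔE = 122.4 × (1/n_f² − 1/n_i²), so 1/n_f² − 1/n_i² = 0.2297.
Trying n_f = 2 gives 1/n_i² = 0.02028, i.e. n_i ≈ 7; this pair matches.

n_i = 7, n_f = 2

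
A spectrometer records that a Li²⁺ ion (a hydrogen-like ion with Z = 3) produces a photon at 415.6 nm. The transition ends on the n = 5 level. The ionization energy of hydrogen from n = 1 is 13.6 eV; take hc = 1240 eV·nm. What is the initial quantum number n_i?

n_i = 8

The photon energy is ΔE = hc/λ = 1240 / 415.6 = 2.984 eV.
With Z = 3, ΔE = 122.4 × (1/n_f² − 1/n_i²), so 1/n_f² − 1/n_i² = 0.02438.
With n_f = 5: 1/n_i² = 1/25 − 0.02438 = 0.01562, so n_i ≈ 8.00.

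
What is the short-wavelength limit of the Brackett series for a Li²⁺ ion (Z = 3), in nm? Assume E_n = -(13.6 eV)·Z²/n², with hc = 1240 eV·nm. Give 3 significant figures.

162 nm

The Brackett series has lower level n_f = 4; the series limit corresponds to n_i → ∞.
ΔE_max = 13.6 × 9 / 4² = 7.650 eV.
λ_min = 1240 / 7.650 = 162 nm.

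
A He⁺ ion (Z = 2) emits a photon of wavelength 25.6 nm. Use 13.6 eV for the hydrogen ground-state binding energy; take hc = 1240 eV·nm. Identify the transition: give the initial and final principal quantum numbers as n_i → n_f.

The photon energy is ΔE = hc/λ = 1240 / 25.6 = 48.44 eV.
With Z = 2, ΔE = 54.40 × (1/n_f² − 1/n_i²), so 1/n_f² − 1/n_i² = 0.8904.
Trying n_f = 1 gives 1/n_i² = 0.1096, i.e. n_i ≈ 3; this pair matches.

n_i = 3, n_f = 1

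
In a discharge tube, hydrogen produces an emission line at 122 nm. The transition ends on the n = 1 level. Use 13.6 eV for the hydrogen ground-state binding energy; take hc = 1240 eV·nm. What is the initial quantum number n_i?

The photon energy is ΔE = hc/λ = 1240 / 122 = 10.16 eV.
With Z = 1, ΔE = 13.60 × (1/n_f² − 1/n_i²), so 1/n_f² − 1/n_i² = 0.7473.
With n_f = 1: 1/n_i² = 1/1 − 0.7473 = 0.2527, so n_i ≈ 1.99.

n_i = 2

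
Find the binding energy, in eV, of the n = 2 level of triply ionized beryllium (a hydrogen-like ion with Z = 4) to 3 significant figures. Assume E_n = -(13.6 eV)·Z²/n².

54.4 eV

E_n = −13.6 Z²/n² = −217.6/n² eV for Z = 4.
E_2 = −217.6/4 = −54.4 eV, so ionization (to E = 0) requires 54.4 eV.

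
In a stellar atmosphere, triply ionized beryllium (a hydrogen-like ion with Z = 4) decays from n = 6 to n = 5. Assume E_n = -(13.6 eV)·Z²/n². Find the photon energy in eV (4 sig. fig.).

2.660 eV

The Bohr energies scale as Z², so for Z = 4: E_n = −217.6/n² eV.
E_6 = −217.6/36 = −6.044 eV and E_5 = −217.6/25 = −8.704 eV.
The photon energy is |E_6 − E_5| = 2.660 eV.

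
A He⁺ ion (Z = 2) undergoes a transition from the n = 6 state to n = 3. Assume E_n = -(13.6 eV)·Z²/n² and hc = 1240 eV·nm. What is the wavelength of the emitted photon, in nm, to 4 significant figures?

273.5 nm

For Z = 2 the level energies scale as Z², so the effective Rydberg energy is 13.6 × 4 = 54.40 eV.
ΔE = 54.40 × (1/3² − 1/6²) = 54.40 × 0.08333 = 4.533 eV.
λ = hc/ΔE = 1240 / 4.533 = 273.5 nm.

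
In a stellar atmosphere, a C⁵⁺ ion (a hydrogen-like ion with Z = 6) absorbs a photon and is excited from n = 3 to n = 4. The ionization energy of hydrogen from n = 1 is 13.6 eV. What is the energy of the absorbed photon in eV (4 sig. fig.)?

The Bohr energies scale as Z², so for Z = 6: E_n = −489.6/n² eV.
E_4 = −489.6/16 = −30.60 eV and E_3 = −489.6/9 = −54.40 eV.
The photon energy is |E_4 − E_3| = 23.80 eV.

23.80 eV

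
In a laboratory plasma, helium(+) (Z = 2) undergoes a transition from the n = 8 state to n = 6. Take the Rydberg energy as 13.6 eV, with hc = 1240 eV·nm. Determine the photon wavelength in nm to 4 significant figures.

For Z = 2 the level energies scale as Z², so the effective Rydberg energy is 13.6 × 4 = 54.40 eV.
ΔE = 54.40 × (1/6² − 1/8²) = 54.40 × 0.01215 = 0.6611 eV.
λ = hc/ΔE = 1240 / 0.6611 = 1876 nm.

1876 nm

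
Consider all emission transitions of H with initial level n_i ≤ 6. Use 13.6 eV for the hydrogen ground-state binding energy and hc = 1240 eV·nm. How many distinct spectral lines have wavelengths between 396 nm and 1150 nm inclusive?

5

Enumerate all n_i → n_f pairs with 1 ≤ n_f < n_i ≤ 6 and compute λ = 1240 / [13.6·1·(1/n_f² − 1/n_i²)].
Lines falling in [396, 1150] nm: 6→2 (410.3 nm), 5→2 (434.2 nm), 4→2 (486.3 nm), 3→2 (656.5 nm), 6→3 (1094 nm).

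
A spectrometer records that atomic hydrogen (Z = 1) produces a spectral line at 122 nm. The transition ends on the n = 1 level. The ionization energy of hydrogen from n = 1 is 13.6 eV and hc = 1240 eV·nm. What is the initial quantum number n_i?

n_i = 2

The photon energy is ΔE = hc/λ = 1240 / 122 = 10.16 eV.
With Z = 1, ΔE = 13.60 × (1/n_f² − 1/n_i²), so 1/n_f² − 1/n_i² = 0.7473.
With n_f = 1: 1/n_i² = 1/1 − 0.7473 = 0.2527, so n_i ≈ 1.99.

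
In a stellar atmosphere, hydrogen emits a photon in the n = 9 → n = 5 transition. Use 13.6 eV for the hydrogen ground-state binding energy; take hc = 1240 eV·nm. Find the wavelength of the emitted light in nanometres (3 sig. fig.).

ΔE = 13.60 × (1/5² − 1/9²) = 13.60 × 0.02765 = 0.3761 eV.
λ = hc/ΔE = 1240 / 0.3761 = 3300 nm.
This line belongs to the Pfund series.

3300 nm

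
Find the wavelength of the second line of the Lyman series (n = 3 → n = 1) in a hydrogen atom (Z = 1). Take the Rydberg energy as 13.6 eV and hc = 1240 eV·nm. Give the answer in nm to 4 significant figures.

The Lyman series terminates on n_f = 1; the second line has n_i = 1+2 = 3.
ΔE = 13.60 × (1/1² − 1/3²) = 12.09 eV.
λ = 1240 / 12.09 = 102.6 nm.

102.6 nm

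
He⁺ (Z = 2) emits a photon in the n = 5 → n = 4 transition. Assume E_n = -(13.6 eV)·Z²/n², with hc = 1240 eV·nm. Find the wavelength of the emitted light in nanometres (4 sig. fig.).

1013 nm

For Z = 2 the level energies scale as Z², so the effective Rydberg energy is 13.6 × 4 = 54.40 eV.
ΔE = 54.40 × (1/4² − 1/5²) = 54.40 × 0.02250 = 1.224 eV.
λ = hc/ΔE = 1240 / 1.224 = 1013 nm.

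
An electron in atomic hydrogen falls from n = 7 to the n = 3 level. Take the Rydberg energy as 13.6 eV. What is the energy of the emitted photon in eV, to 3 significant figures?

E_7 = −13.60/49 = −0.2776 eV and E_3 = −13.60/9 = −1.511 eV.
The photon energy is |E_7 − E_3| = 1.23 eV.

1.23 eV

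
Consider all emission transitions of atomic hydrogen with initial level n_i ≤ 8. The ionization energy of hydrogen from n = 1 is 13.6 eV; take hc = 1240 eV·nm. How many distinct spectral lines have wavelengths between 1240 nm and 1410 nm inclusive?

1

Enumerate all n_i → n_f pairs with 1 ≤ n_f < n_i ≤ 8 and compute λ = 1240 / [13.6·1·(1/n_f² − 1/n_i²)].
Lines falling in [1240, 1410] nm: 5→3 (1282 nm).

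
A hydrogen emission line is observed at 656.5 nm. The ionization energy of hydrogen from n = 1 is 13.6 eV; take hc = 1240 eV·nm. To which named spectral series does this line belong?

Balmer

ΔE = 1240/656.5 = 1.889 eV.
This matches 13.6 × (1/2² − 1/3²), so n_f = 2: the Balmer series.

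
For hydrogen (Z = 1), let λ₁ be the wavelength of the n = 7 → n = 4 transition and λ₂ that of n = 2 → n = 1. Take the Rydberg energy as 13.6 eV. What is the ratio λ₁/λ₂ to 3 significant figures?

17.8

λ ∝ 1/ΔE ∝ 1/(1/n_f² − 1/n_i²), and the Z² and hc factors cancel in the ratio.
λ₁/λ₂ = (1/1² − 1/2²)/(1/4² − 1/7²) = 0.7500/0.04209 = 17.8.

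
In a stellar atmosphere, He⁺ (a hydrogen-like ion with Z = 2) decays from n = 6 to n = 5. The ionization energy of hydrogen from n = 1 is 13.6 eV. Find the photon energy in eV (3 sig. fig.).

0.665 eV

The Bohr energies scale as Z², so for Z = 2: E_n = −54.40/n² eV.
E_6 = −54.40/36 = −1.511 eV and E_5 = −54.40/25 = −2.176 eV.
The photon energy is |E_6 − E_5| = 0.665 eV.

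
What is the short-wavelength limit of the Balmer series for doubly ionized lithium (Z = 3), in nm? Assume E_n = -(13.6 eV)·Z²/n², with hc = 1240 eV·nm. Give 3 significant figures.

The Balmer series has lower level n_f = 2; the series limit corresponds to n_i → ∞.
ΔE_max = 13.6 × 9 / 2² = 30.60 eV.
λ_min = 1240 / 30.60 = 40.5 nm.

40.5 nm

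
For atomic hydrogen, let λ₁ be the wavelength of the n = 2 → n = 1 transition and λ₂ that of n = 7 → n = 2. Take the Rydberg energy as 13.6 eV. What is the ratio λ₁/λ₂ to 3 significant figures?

λ ∝ 1/ΔE ∝ 1/(1/n_f² − 1/n_i²), and the Z² and hc factors cancel in the ratio.
λ₁/λ₂ = (1/2² − 1/7²)/(1/1² − 1/2²) = 0.2296/0.7500 = 0.306.

0.306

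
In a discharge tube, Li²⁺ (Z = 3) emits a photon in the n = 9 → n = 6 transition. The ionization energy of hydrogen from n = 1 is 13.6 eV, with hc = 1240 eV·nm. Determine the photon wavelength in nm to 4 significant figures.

For Z = 3 the level energies scale as Z², so the effective Rydberg energy is 13.6 × 9 = 122.4 eV.
ΔE = 122.4 × (1/6² − 1/9²) = 122.4 × 0.01543 = 1.889 eV.
λ = hc/ΔE = 1240 / 1.889 = 656.5 nm.

656.5 nm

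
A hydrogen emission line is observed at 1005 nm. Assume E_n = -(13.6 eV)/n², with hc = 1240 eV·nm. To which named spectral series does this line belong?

Paschen

ΔE = 1240/1005 = 1.234 eV.
This matches 13.6 × (1/3² − 1/7²), so n_f = 3: the Paschen series.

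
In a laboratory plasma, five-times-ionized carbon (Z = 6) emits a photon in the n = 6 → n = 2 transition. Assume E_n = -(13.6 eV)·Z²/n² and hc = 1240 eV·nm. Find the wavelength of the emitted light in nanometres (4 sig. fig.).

11.40 nm

For Z = 6 the level energies scale as Z², so the effective Rydberg energy is 13.6 × 36 = 489.6 eV.
ΔE = 489.6 × (1/2² − 1/6²) = 489.6 × 0.2222 = 108.8 eV.
λ = hc/ΔE = 1240 / 108.8 = 11.40 nm.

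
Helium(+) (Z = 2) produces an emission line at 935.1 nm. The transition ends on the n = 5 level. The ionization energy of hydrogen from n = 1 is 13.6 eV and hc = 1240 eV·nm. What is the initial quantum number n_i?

n_i = 8

The photon energy is ΔE = hc/λ = 1240 / 935.1 = 1.326 eV.
With Z = 2, ΔE = 54.40 × (1/n_f² − 1/n_i²), so 1/n_f² − 1/n_i² = 0.02438.
With n_f = 5: 1/n_i² = 1/25 − 0.02438 = 0.01562, so n_i ≈ 8.00.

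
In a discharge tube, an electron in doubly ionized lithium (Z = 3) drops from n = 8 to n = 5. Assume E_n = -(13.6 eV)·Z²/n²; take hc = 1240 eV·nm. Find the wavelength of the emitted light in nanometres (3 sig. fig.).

For Z = 3 the level energies scale as Z², so the effective Rydberg energy is 13.6 × 9 = 122.4 eV.
ΔE = 122.4 × (1/5² − 1/8²) = 122.4 × 0.02438 = 2.984 eV.
λ = hc/ΔE = 1240 / 2.984 = 416 nm.

416 nm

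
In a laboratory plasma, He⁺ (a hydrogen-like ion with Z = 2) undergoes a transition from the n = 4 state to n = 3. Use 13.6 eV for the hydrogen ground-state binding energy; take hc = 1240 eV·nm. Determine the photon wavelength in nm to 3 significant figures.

For Z = 2 the level energies scale as Z², so the effective Rydberg energy is 13.6 × 4 = 54.40 eV.
ΔE = 54.40 × (1/3² − 1/4²) = 54.40 × 0.04861 = 2.644 eV.
λ = hc/ΔE = 1240 / 2.644 = 469 nm.

469 nm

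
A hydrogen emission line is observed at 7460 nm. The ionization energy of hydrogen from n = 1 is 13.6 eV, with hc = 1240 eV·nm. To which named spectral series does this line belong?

ΔE = 1240/7460 = 0.1662 eV.
This matches 13.6 × (1/5² − 1/6²), so n_f = 5: the Pfund series.

Pfund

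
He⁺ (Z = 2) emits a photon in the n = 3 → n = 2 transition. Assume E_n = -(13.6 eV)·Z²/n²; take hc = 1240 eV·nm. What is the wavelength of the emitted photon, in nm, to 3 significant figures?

164 nm

For Z = 2 the level energies scale as Z², so the effective Rydberg energy is 13.6 × 4 = 54.40 eV.
ΔE = 54.40 × (1/2² − 1/3²) = 54.40 × 0.1389 = 7.556 eV.
λ = hc/ΔE = 1240 / 7.556 = 164 nm.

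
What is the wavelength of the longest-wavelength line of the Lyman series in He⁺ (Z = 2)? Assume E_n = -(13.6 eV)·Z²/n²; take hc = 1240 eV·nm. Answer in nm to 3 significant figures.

The Lyman series terminates on n_f = 1; the first line has n_i = 1+1 = 2.
ΔE = 54.40 × (1/1² − 1/2²) = 40.80 eV.
λ = 1240 / 40.80 = 30.4 nm.

30.4 nm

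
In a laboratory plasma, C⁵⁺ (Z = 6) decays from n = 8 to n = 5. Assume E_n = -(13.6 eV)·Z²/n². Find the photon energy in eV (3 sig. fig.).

The Bohr energies scale as Z², so for Z = 6: E_n = −489.6/n² eV.
E_8 = −489.6/64 = −7.650 eV and E_5 = −489.6/25 = −19.58 eV.
The photon energy is |E_8 − E_5| = 11.9 eV.

11.9 eV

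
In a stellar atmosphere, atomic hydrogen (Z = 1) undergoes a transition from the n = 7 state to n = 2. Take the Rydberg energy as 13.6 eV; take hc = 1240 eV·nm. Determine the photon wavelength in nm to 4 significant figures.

397.1 nm

ΔE = 13.60 × (1/2² − 1/7²) = 13.60 × 0.2296 = 3.122 eV.
λ = hc/ΔE = 1240 / 3.122 = 397.1 nm.
This line belongs to the Balmer series.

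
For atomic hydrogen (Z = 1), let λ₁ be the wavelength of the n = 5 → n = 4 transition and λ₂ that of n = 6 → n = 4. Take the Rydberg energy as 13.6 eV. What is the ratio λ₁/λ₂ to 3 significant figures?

λ ∝ 1/ΔE ∝ 1/(1/n_f² − 1/n_i²), and the Z² and hc factors cancel in the ratio.
λ₁/λ₂ = (1/4² − 1/6²)/(1/4² − 1/5²) = 0.03472/0.02250 = 1.54.

1.54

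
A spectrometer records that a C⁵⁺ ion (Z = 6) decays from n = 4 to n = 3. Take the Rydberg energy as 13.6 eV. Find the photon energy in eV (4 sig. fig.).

The Bohr energies scale as Z², so for Z = 6: E_n = −489.6/n² eV.
E_4 = −489.6/16 = −30.60 eV and E_3 = −489.6/9 = −54.40 eV.
The photon energy is |E_4 − E_3| = 23.80 eV.

23.80 eV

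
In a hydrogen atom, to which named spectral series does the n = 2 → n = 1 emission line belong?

The series is set by the lower level: n_f = 1 is the Lyman series.

Lyman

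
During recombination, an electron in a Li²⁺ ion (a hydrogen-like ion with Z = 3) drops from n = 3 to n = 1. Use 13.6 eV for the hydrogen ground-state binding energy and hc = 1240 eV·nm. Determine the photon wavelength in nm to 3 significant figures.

11.4 nm

For Z = 3 the level energies scale as Z², so the effective Rydberg energy is 13.6 × 9 = 122.4 eV.
ΔE = 122.4 × (1/1² − 1/3²) = 122.4 × 0.8889 = 108.8 eV.
λ = hc/ΔE = 1240 / 108.8 = 11.4 nm.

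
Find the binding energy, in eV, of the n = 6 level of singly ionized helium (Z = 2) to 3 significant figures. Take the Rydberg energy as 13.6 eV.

1.51 eV

E_n = −13.6 Z²/n² = −54.40/n² eV for Z = 2.
E_6 = −54.40/36 = −1.51 eV, so ionization (to E = 0) requires 1.51 eV.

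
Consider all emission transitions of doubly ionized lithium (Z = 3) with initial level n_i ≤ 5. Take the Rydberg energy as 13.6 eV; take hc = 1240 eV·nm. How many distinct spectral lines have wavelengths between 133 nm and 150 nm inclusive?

1

Enumerate all n_i → n_f pairs with 1 ≤ n_f < n_i ≤ 5 and compute λ = 1240 / [13.6·9·(1/n_f² − 1/n_i²)].
Lines falling in [133, 150] nm: 5→3 (142.5 nm).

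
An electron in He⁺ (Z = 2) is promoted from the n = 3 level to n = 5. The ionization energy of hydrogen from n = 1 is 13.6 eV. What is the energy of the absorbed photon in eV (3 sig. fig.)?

The Bohr energies scale as Z², so for Z = 2: E_n = −54.40/n² eV.
E_5 = −54.40/25 = −2.176 eV and E_3 = −54.40/9 = −6.044 eV.
The photon energy is |E_5 − E_3| = 3.87 eV.

3.87 eV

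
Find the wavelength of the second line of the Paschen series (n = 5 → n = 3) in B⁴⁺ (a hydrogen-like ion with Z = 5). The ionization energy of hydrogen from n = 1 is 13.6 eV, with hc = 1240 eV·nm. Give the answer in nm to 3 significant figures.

The Paschen series terminates on n_f = 3; the second line has n_i = 3+2 = 5.
ΔE = 340.0 × (1/3² − 1/5²) = 24.18 eV.
λ = 1240 / 24.18 = 51.3 nm.

51.3 nm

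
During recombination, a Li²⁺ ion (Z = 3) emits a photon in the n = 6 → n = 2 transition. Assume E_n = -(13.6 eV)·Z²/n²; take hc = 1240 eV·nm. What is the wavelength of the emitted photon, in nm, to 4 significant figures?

45.59 nm

For Z = 3 the level energies scale as Z², so the effective Rydberg energy is 13.6 × 9 = 122.4 eV.
ΔE = 122.4 × (1/2² − 1/6²) = 122.4 × 0.2222 = 27.20 eV.
λ = hc/ΔE = 1240 / 27.20 = 45.59 nm.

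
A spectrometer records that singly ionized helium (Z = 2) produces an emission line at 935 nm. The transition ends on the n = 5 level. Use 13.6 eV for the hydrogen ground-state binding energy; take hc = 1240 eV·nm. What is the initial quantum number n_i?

n_i = 8

The photon energy is ΔE = hc/λ = 1240 / 935 = 1.326 eV.
With Z = 2, ΔE = 54.40 × (1/n_f² − 1/n_i²), so 1/n_f² − 1/n_i² = 0.02438.
With n_f = 5: 1/n_i² = 1/25 − 0.02438 = 0.01562, so n_i ≈ 8.00.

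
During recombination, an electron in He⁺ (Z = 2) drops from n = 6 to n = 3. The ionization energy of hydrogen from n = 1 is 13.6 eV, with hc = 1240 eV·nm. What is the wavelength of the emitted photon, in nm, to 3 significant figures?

For Z = 2 the level energies scale as Z², so the effective Rydberg energy is 13.6 × 4 = 54.40 eV.
ΔE = 54.40 × (1/3² − 1/6²) = 54.40 × 0.08333 = 4.533 eV.
λ = hc/ΔE = 1240 / 4.533 = 274 nm.

274 nm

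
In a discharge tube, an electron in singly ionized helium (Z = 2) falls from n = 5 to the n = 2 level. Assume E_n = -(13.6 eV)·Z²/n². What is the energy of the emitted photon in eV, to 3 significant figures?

The Bohr energies scale as Z², so for Z = 2: E_n = −54.40/n² eV.
E_5 = −54.40/25 = −2.176 eV and E_2 = −54.40/4 = −13.60 eV.
The photon energy is |E_5 − E_2| = 11.4 eV.

11.4 eV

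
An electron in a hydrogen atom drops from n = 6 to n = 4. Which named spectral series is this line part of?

Brackett

The series is set by the lower level: n_f = 4 is the Brackett series.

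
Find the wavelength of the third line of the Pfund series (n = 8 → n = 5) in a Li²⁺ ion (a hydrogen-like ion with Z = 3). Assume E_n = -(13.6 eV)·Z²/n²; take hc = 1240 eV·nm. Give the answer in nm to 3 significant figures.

The Pfund series terminates on n_f = 5; the third line has n_i = 5+3 = 8.
ΔE = 122.4 × (1/5² − 1/8²) = 2.984 eV.
λ = 1240 / 2.984 = 416 nm.

416 nm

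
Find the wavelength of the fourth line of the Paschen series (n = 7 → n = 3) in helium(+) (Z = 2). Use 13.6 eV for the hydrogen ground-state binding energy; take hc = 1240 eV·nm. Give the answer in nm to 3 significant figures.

251 nm

The Paschen series terminates on n_f = 3; the fourth line has n_i = 3+4 = 7.
ΔE = 54.40 × (1/3² − 1/7²) = 4.934 eV.
λ = 1240 / 4.934 = 251 nm.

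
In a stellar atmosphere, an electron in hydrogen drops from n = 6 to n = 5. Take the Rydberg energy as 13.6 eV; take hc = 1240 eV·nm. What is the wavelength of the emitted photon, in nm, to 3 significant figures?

7460 nm

ΔE = 13.60 × (1/5² − 1/6²) = 13.60 × 0.01222 = 0.1662 eV.
λ = hc/ΔE = 1240 / 0.1662 = 7460 nm.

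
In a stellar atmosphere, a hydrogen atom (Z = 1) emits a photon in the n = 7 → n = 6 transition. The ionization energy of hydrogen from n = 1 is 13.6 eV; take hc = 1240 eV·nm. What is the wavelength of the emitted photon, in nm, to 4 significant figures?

12370 nm

ΔE = 13.60 × (1/6² − 1/7²) = 13.60 × 0.007370 = 0.1002 eV.
λ = hc/ΔE = 1240 / 0.1002 = 12370 nm.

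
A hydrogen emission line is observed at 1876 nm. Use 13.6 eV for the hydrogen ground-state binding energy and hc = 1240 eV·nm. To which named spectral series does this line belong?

ΔE = 1240/1876 = 0.6610 eV.
This matches 13.6 × (1/3² − 1/4²), so n_f = 3: the Paschen series.

Paschen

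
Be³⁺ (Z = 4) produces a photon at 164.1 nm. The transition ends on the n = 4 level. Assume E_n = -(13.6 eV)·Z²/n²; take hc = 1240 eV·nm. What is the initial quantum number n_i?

The photon energy is ΔE = hc/λ = 1240 / 164.1 = 7.556 eV.
With Z = 4, ΔE = 217.6 × (1/n_f² − 1/n_i²), so 1/n_f² − 1/n_i² = 0.03473.
With n_f = 4: 1/n_i² = 1/16 − 0.03473 = 0.02777, so n_i ≈ 6.00.

n_i = 6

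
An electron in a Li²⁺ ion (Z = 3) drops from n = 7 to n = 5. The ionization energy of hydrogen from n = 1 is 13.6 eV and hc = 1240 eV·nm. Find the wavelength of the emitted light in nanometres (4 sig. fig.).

For Z = 3 the level energies scale as Z², so the effective Rydberg energy is 13.6 × 9 = 122.4 eV.
ΔE = 122.4 × (1/5² − 1/7²) = 122.4 × 0.01959 = 2.398 eV.
λ = hc/ΔE = 1240 / 2.398 = 517.1 nm.

517.1 nm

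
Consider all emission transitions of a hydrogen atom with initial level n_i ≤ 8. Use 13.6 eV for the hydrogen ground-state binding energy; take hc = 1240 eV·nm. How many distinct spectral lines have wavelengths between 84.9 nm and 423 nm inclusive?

Enumerate all n_i → n_f pairs with 1 ≤ n_f < n_i ≤ 8 and compute λ = 1240 / [13.6·1·(1/n_f² − 1/n_i²)].
Lines falling in [84.9, 423] nm: 8→1 (92.62 nm), 7→1 (93.08 nm), 6→1 (93.78 nm), 5→1 (94.98 nm), 4→1 (97.25 nm), 3→1 (102.6 nm), 2→1 (121.6 nm), 8→2 (389.0 nm), 7→2 (397.1 nm), 6→2 (410.3 nm).

10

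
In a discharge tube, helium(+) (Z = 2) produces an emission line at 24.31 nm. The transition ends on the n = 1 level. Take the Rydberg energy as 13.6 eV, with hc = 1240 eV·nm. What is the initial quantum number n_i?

n_i = 4

The photon energy is ΔE = hc/λ = 1240 / 24.31 = 51.01 eV.
With Z = 2, ΔE = 54.40 × (1/n_f² − 1/n_i²), so 1/n_f² − 1/n_i² = 0.9376.
With n_f = 1: 1/n_i² = 1/1 − 0.9376 = 0.06236, so n_i ≈ 4.00.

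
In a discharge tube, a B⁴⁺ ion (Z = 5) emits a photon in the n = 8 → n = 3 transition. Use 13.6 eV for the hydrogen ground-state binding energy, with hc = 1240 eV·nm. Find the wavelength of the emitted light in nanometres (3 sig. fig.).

For Z = 5 the level energies scale as Z², so the effective Rydberg energy is 13.6 × 25 = 340.0 eV.
ΔE = 340.0 × (1/3² − 1/8²) = 340.0 × 0.09549 = 32.47 eV.
λ = hc/ΔE = 1240 / 32.47 = 38.2 nm.

38.2 nm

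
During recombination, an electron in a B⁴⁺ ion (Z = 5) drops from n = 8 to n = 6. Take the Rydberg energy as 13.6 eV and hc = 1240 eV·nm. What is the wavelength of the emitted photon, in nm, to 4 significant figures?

300.1 nm

For Z = 5 the level energies scale as Z², so the effective Rydberg energy is 13.6 × 25 = 340.0 eV.
ΔE = 340.0 × (1/6² − 1/8²) = 340.0 × 0.01215 = 4.132 eV.
λ = hc/ΔE = 1240 / 4.132 = 300.1 nm.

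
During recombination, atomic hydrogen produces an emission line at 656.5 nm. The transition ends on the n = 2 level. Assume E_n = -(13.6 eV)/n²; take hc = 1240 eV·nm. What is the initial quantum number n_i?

n_i = 3

The photon energy is ΔE = hc/λ = 1240 / 656.5 = 1.889 eV.
With Z = 1, ΔE = 13.60 × (1/n_f² − 1/n_i²), so 1/n_f² − 1/n_i² = 0.1389.
With n_f = 2: 1/n_i² = 1/4 − 0.1389 = 0.1111, so n_i ≈ 3.00.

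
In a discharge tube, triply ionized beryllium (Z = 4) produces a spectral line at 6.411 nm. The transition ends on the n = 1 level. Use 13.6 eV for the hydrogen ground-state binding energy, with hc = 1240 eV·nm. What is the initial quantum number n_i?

n_i = 3

The photon energy is ΔE = hc/λ = 1240 / 6.411 = 193.4 eV.
With Z = 4, ΔE = 217.6 × (1/n_f² − 1/n_i²), so 1/n_f² − 1/n_i² = 0.8889.
With n_f = 1: 1/n_i² = 1/1 − 0.8889 = 0.1111, so n_i ≈ 3.00.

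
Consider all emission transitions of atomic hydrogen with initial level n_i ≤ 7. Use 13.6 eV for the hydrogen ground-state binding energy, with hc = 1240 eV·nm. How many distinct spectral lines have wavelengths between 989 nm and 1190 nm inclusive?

Enumerate all n_i → n_f pairs with 1 ≤ n_f < n_i ≤ 7 and compute λ = 1240 / [13.6·1·(1/n_f² − 1/n_i²)].
Lines falling in [989, 1190] nm: 7→3 (1005 nm), 6→3 (1094 nm).

2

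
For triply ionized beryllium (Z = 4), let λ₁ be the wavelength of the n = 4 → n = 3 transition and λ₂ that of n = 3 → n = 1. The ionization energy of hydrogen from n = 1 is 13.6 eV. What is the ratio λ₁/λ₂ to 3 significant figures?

λ ∝ 1/ΔE ∝ 1/(1/n_f² − 1/n_i²), and the Z² and hc factors cancel in the ratio.
λ₁/λ₂ = (1/1² − 1/3²)/(1/3² − 1/4²) = 0.8889/0.04861 = 18.3.

18.3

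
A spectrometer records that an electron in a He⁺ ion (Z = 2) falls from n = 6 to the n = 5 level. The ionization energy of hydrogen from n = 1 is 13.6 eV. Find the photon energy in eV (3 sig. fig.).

0.665 eV

The Bohr energies scale as Z², so for Z = 2: E_n = −54.40/n² eV.
E_6 = −54.40/36 = −1.511 eV and E_5 = −54.40/25 = −2.176 eV.
The photon energy is |E_6 − E_5| = 0.665 eV.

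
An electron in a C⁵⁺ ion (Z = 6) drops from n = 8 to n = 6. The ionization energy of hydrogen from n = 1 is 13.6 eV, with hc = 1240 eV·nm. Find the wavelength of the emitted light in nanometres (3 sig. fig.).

208 nm

For Z = 6 the level energies scale as Z², so the effective Rydberg energy is 13.6 × 36 = 489.6 eV.
ΔE = 489.6 × (1/6² − 1/8²) = 489.6 × 0.01215 = 5.950 eV.
λ = hc/ΔE = 1240 / 5.950 = 208 nm.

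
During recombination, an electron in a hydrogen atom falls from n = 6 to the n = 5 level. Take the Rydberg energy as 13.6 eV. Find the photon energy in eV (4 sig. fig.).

0.1662 eV

E_6 = −13.60/36 = −0.3778 eV and E_5 = −13.60/25 = −0.5440 eV.
The photon energy is |E_6 − E_5| = 0.1662 eV.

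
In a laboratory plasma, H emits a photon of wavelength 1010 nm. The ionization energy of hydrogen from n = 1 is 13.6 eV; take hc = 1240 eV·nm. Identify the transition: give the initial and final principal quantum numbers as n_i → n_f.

n_i = 7, n_f = 3

The photon energy is ΔE = hc/λ = 1240 / 1010 = 1.228 eV.
With Z = 1, ΔE = 13.60 × (1/n_f² − 1/n_i²), so 1/n_f² − 1/n_i² = 0.09027.
Trying n_f = 3 gives 1/n_i² = 0.02084, i.e. n_i ≈ 7; this pair matches.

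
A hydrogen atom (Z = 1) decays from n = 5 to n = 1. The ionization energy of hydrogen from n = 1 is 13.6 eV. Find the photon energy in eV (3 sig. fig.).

13.1 eV

E_5 = −13.60/25 = −0.5440 eV and E_1 = −13.60/1 = −13.60 eV.
The photon energy is |E_5 − E_1| = 13.1 eV.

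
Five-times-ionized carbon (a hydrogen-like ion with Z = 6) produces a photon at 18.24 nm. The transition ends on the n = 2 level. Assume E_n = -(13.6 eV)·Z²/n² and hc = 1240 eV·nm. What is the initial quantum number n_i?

The photon energy is ΔE = hc/λ = 1240 / 18.24 = 67.98 eV.
With Z = 6, ΔE = 489.6 × (1/n_f² − 1/n_i²), so 1/n_f² − 1/n_i² = 0.1389.
With n_f = 2: 1/n_i² = 1/4 − 0.1389 = 0.1111, so n_i ≈ 3.00.

n_i = 3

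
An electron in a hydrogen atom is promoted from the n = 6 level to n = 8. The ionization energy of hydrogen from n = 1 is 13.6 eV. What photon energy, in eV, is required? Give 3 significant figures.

E_8 = −13.60/64 = −0.2125 eV and E_6 = −13.60/36 = −0.3778 eV.
The photon energy is |E_8 − E_6| = 0.165 eV.

0.165 eV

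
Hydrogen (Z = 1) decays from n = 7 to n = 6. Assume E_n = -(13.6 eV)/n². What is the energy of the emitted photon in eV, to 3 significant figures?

0.100 eV

E_7 = −13.60/49 = −0.2776 eV and E_6 = −13.60/36 = −0.3778 eV.
The photon energy is |E_7 − E_6| = 0.100 eV.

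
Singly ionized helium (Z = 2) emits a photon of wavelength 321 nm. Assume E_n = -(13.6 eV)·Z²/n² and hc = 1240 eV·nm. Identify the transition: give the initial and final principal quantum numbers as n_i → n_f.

n_i = 5, n_f = 3

The photon energy is ΔE = hc/λ = 1240 / 321 = 3.863 eV.
With Z = 2, ΔE = 54.40 × (1/n_f² − 1/n_i²), so 1/n_f² − 1/n_i² = 0.07101.
Trying n_f = 3 gives 1/n_i² = 0.04010, i.e. n_i ≈ 5; this pair matches.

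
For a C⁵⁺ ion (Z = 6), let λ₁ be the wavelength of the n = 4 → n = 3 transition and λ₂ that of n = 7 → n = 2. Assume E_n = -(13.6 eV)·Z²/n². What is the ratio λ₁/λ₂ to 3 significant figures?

4.72

λ ∝ 1/ΔE ∝ 1/(1/n_f² − 1/n_i²), and the Z² and hc factors cancel in the ratio.
λ₁/λ₂ = (1/2² − 1/7²)/(1/3² − 1/4²) = 0.2296/0.04861 = 4.72.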